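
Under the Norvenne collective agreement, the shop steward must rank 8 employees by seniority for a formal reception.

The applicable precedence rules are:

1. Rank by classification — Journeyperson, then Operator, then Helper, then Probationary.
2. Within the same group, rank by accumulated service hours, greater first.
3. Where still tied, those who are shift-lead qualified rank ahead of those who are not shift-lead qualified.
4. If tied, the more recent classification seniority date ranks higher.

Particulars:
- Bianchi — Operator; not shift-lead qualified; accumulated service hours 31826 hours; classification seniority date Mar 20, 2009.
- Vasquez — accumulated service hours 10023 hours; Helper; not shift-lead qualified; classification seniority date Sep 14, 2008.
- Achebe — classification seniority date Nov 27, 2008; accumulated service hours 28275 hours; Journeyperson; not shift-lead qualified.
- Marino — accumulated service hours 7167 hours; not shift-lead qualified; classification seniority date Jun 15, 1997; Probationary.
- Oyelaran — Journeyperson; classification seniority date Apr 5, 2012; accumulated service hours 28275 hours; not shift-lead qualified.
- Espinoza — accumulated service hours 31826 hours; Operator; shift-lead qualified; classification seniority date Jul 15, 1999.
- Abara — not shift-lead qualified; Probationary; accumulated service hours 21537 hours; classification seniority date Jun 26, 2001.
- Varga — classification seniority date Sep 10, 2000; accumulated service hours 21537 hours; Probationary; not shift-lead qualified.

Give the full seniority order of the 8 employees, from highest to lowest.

Oyelaran, Achebe, Espinoza, Bianchi, Vasquez, Abara, Varga, Marino

By classification: Oyelaran and Achebe (Journeyperson); then Espinoza and Bianchi (Operator); then Vasquez (Helper); then Abara, Varga and Marino (Probationary).
Oyelaran and Achebe both have accumulated service hours 28275 hours, so the next rule applies.
Oyelaran and Achebe are each not shift-lead qualified, so the next rule applies.
Among Oyelaran and Achebe, by classification seniority date (later first): Oyelaran (Apr 5, 2012) before Achebe (Nov 27, 2008).
Espinoza and Bianchi both have accumulated service hours 31826 hours, so the next rule applies.
Among Espinoza and Bianchi, shift-lead qualified before not shift-lead qualified: Espinoza (shift-lead qualified) before Bianchi (not shift-lead qualified).
Among Abara, Varga and Marino, by accumulated service hours (higher first): Abara and Varga (21537 hours) before Marino (7167 hours).
Abara and Varga are each not shift-lead qualified, so the next rule applies.
Among Abara and Varga, by classification seniority date (later first): Abara (Jun 26, 2001) before Varga (Sep 10, 2000).
Full order: Oyelaran, Achebe, Espinoza, Bianchi, Vasquez, Abara, Varga, Marino.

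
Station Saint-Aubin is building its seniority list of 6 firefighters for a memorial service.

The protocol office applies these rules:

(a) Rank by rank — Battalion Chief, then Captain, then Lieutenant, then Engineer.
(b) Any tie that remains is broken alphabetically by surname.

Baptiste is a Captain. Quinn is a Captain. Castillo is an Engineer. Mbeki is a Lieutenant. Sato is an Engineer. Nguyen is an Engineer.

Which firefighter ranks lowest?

By rank: Baptiste and Quinn (Captain); then Mbeki (Lieutenant); then Castillo, Nguyen and Sato (Engineer).
Among Baptiste and Quinn, alphabetically by surname: Baptiste before Quinn.
Among Castillo, Nguyen and Sato, alphabetically by surname: Castillo before Nguyen before Sato.
Order: Baptiste, Quinn, Mbeki, Castillo, Nguyen, Sato.

Sato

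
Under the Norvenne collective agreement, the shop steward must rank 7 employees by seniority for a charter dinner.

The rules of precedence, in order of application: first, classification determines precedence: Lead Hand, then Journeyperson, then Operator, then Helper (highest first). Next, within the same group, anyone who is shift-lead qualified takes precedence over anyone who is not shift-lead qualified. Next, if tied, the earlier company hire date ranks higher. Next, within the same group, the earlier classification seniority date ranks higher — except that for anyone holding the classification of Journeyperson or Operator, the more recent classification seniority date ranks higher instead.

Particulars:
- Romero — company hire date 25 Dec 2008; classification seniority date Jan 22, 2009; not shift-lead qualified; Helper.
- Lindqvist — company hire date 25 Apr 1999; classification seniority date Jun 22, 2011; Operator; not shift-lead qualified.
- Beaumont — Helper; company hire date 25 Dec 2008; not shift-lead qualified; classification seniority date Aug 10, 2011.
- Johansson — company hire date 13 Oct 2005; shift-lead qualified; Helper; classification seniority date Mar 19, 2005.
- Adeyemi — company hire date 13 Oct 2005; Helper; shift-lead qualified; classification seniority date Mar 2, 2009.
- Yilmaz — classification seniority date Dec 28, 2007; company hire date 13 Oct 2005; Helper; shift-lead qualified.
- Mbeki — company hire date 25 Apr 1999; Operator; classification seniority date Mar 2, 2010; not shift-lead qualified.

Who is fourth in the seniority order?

Yilmaz

By classification: Lindqvist and Mbeki (Operator); then Johansson, Yilmaz, Adeyemi, Romero and Beaumont (Helper).
Lindqvist and Mbeki are each not shift-lead qualified, so the next rule applies.
Lindqvist and Mbeki both have company hire date 25 Apr 1999, so the next rule applies.
Among Lindqvist and Mbeki, by classification seniority date (later first) (reversed rule for this group): Lindqvist (Jun 22, 2011) before Mbeki (Mar 2, 2010).
Among Johansson, Yilmaz, Adeyemi, Romero and Beaumont, shift-lead qualified before not shift-lead qualified: Johansson, Yilmaz and Adeyemi (shift-lead qualified) before Romero and Beaumont (not shift-lead qualified).
Johansson, Yilmaz and Adeyemi all have company hire date 13 Oct 2005, so the next rule applies.
Among Johansson, Yilmaz and Adeyemi, by classification seniority date (earlier first): Johansson (Mar 19, 2005) before Yilmaz (Dec 28, 2007) before Adeyemi (Mar 2, 2009).
Romero and Beaumont both have company hire date 25 Dec 2008, so the next rule applies.
Among Romero and Beaumont, by classification seniority date (earlier first): Romero (Jan 22, 2009) before Beaumont (Aug 10, 2011).
Order: Lindqvist, Mbeki, Johansson, Yilmaz, Adeyemi, Romero, Beaumont.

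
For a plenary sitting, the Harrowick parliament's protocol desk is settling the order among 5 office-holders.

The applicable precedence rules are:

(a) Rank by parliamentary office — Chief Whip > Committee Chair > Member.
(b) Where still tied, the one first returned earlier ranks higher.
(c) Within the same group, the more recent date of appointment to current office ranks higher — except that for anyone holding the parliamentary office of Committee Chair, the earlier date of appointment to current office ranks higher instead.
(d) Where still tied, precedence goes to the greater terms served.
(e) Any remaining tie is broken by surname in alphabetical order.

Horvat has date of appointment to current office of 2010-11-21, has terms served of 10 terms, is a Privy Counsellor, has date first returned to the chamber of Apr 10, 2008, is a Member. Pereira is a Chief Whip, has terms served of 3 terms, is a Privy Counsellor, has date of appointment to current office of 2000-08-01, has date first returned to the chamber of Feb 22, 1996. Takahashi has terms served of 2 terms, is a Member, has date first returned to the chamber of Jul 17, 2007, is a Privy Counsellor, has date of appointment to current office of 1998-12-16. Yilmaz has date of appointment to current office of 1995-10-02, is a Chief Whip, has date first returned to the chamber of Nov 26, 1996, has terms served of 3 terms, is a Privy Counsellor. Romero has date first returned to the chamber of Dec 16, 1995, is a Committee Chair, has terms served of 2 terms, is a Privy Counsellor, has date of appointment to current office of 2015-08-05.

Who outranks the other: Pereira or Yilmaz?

By parliamentary office: Pereira and Yilmaz (Chief Whip); then Romero (Committee Chair); then Takahashi and Horvat (Member).
Among Pereira and Yilmaz, by date first returned to the chamber (earlier first): Pereira (Feb 22, 1996) before Yilmaz (Nov 26, 1996).
Among Takahashi and Horvat, by date first returned to the chamber (earlier first): Takahashi (Jul 17, 2007) before Horvat (Apr 10, 2008).
So Pereira takes precedence.

Pereira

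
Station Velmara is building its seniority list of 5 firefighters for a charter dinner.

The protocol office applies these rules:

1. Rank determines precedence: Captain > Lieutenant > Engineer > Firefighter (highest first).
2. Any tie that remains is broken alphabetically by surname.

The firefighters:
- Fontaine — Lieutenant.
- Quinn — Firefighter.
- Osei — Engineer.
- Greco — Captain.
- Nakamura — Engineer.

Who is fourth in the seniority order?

Osei

By rank: Greco (Captain); then Fontaine (Lieutenant); then Nakamura and Osei (Engineer); then Quinn (Firefighter).
Among Nakamura and Osei, alphabetically by surname: Nakamura before Osei.
Order: Greco, Fontaine, Nakamura, Osei, Quinn.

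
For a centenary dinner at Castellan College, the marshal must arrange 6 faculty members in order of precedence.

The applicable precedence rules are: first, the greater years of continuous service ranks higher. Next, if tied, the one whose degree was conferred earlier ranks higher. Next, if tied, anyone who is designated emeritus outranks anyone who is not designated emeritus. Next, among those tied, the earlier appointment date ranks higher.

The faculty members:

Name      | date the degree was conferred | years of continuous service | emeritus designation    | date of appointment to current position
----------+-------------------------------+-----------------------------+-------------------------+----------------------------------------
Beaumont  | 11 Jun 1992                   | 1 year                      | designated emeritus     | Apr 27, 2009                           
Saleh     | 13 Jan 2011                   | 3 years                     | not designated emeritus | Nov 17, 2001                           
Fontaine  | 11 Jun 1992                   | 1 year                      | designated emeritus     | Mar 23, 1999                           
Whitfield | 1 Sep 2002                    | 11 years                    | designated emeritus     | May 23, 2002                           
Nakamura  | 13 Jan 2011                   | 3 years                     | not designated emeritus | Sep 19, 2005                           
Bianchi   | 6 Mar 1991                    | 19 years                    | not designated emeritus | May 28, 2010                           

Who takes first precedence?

Bianchi

By years of continuous service (higher first): Bianchi (19 years); then Whitfield (11 years); then Saleh and Nakamura (both 3 years); then Fontaine and Beaumont (both 1 year).
Saleh and Nakamura both have date the degree was conferred 13 Jan 2011, so the next rule applies.
Saleh and Nakamura are each not designated emeritus, so the next rule applies.
Among Saleh and Nakamura, by date of appointment to current position (earlier first): Saleh (Nov 17, 2001) before Nakamura (Sep 19, 2005).
Fontaine and Beaumont both have date the degree was conferred 11 Jun 1992, so the next rule applies.
Fontaine and Beaumont are each designated emeritus, so the next rule applies.
Among Fontaine and Beaumont, by date of appointment to current position (earlier first): Fontaine (Mar 23, 1999) before Beaumont (Apr 27, 2009).
Order: Bianchi, Whitfield, Saleh, Nakamura, Fontaine, Beaumont.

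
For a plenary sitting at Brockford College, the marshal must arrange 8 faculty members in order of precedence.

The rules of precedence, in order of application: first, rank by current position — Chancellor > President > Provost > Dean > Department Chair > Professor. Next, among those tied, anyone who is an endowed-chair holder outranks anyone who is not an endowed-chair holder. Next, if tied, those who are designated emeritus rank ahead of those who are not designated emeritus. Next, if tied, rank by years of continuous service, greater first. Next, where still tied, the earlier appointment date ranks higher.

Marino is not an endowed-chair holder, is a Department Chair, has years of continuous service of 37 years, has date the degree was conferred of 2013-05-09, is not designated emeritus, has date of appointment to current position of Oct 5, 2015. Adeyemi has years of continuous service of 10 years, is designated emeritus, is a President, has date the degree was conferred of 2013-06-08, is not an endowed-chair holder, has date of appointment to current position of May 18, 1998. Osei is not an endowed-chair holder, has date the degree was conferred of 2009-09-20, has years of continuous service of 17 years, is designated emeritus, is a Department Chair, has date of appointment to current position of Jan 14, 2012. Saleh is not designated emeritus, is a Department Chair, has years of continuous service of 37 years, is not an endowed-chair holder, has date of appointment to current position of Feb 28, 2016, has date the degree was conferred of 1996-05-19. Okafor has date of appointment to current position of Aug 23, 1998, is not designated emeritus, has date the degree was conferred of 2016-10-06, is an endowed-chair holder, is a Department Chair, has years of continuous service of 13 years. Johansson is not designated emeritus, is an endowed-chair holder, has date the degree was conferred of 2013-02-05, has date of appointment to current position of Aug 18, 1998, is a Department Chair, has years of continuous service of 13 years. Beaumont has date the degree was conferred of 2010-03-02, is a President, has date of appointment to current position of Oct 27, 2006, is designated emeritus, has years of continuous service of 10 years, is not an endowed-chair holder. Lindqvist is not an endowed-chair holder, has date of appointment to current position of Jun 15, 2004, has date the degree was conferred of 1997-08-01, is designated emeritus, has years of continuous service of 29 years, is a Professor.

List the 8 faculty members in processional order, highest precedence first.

Adeyemi, Beaumont, Johansson, Okafor, Osei, Marino, Saleh, Lindqvist

By current position: Adeyemi and Beaumont (President); then Johansson, Okafor, Osei, Marino and Saleh (Department Chair); then Lindqvist (Professor).
Adeyemi and Beaumont are each not an endowed-chair holder, so the next rule applies.
Adeyemi and Beaumont are each designated emeritus, so the next rule applies.
Adeyemi and Beaumont both have years of continuous service 10 years, so the next rule applies.
Among Adeyemi and Beaumont, by date of appointment to current position (earlier first): Adeyemi (May 18, 1998) before Beaumont (Oct 27, 2006).
Among Johansson, Okafor, Osei, Marino and Saleh, an endowed-chair holder before not an endowed-chair holder: Johansson and Okafor (an endowed-chair holder) before Osei, Marino and Saleh (not an endowed-chair holder).
Johansson and Okafor are each not designated emeritus, so the next rule applies.
Johansson and Okafor both have years of continuous service 13 years, so the next rule applies.
Among Johansson and Okafor, by date of appointment to current position (earlier first): Johansson (Aug 18, 1998) before Okafor (Aug 23, 1998).
Among Osei, Marino and Saleh, designated emeritus before not designated emeritus: Osei (designated emeritus) before Marino and Saleh (not designated emeritus).
Marino and Saleh both have years of continuous service 37 years, so the next rule applies.
Among Marino and Saleh, by date of appointment to current position (earlier first): Marino (Oct 5, 2015) before Saleh (Feb 28, 2016).
Full order: Adeyemi, Beaumont, Johansson, Okafor, Osei, Marino, Saleh, Lindqvist.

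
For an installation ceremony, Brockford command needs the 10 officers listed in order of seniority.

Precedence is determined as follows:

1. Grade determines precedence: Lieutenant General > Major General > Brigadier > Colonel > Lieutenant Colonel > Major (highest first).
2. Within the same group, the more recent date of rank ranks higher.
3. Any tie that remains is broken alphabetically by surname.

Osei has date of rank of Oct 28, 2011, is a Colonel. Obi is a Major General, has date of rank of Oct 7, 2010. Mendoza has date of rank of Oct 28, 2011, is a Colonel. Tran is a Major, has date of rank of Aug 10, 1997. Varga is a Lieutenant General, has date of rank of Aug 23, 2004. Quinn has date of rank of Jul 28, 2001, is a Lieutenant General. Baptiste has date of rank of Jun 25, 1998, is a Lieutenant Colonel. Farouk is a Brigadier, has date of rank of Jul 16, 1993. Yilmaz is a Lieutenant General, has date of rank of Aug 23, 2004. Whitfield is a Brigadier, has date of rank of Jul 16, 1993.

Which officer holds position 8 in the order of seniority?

Osei

By grade: Varga, Yilmaz and Quinn (Lieutenant General); then Obi (Major General); then Farouk and Whitfield (Brigadier); then Mendoza and Osei (Colonel); then Baptiste (Lieutenant Colonel); then Tran (Major).
Among Varga, Yilmaz and Quinn, by date of rank (later first): Varga and Yilmaz (Aug 23, 2004) before Quinn (Jul 28, 2001).
Among Varga and Yilmaz, alphabetically by surname: Varga before Yilmaz.
Farouk and Whitfield both have date of rank Jul 16, 1993, so the next rule applies.
Among Farouk and Whitfield, alphabetically by surname: Farouk before Whitfield.
Mendoza and Osei both have date of rank Oct 28, 2011, so the next rule applies.
Among Mendoza and Osei, alphabetically by surname: Mendoza before Osei.
Order: Varga, Yilmaz, Quinn, Obi, Farouk, Whitfield, Mendoza, Osei, Baptiste, Tran.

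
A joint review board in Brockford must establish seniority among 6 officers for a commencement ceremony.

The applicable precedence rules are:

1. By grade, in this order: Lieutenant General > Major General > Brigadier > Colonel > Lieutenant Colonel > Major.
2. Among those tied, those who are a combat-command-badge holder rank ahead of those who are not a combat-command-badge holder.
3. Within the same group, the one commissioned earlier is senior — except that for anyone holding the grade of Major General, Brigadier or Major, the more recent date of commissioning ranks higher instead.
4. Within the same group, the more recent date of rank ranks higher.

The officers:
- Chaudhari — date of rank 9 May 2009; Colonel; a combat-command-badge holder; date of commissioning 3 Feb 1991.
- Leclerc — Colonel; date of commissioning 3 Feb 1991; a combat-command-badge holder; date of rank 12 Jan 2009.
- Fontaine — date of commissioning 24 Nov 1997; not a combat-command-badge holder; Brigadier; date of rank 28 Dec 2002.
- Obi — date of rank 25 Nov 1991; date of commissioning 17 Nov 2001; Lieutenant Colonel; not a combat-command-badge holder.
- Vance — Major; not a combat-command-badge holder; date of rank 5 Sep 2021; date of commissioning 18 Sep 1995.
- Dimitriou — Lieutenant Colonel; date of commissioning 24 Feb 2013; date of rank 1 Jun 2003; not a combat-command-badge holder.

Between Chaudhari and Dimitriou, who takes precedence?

By grade: Fontaine (Brigadier); then Chaudhari and Leclerc (Colonel); then Obi and Dimitriou (Lieutenant Colonel); then Vance (Major).
Chaudhari and Leclerc are each a combat-command-badge holder, so the next rule applies.
Chaudhari and Leclerc both have date of commissioning 3 Feb 1991, so the next rule applies.
Among Chaudhari and Leclerc, by date of rank (later first): Chaudhari (9 May 2009) before Leclerc (12 Jan 2009).
Obi and Dimitriou are each not a combat-command-badge holder, so the next rule applies.
Among Obi and Dimitriou, by date of commissioning (earlier first): Obi (17 Nov 2001) before Dimitriou (24 Feb 2013).
So Chaudhari takes precedence.

Chaudhari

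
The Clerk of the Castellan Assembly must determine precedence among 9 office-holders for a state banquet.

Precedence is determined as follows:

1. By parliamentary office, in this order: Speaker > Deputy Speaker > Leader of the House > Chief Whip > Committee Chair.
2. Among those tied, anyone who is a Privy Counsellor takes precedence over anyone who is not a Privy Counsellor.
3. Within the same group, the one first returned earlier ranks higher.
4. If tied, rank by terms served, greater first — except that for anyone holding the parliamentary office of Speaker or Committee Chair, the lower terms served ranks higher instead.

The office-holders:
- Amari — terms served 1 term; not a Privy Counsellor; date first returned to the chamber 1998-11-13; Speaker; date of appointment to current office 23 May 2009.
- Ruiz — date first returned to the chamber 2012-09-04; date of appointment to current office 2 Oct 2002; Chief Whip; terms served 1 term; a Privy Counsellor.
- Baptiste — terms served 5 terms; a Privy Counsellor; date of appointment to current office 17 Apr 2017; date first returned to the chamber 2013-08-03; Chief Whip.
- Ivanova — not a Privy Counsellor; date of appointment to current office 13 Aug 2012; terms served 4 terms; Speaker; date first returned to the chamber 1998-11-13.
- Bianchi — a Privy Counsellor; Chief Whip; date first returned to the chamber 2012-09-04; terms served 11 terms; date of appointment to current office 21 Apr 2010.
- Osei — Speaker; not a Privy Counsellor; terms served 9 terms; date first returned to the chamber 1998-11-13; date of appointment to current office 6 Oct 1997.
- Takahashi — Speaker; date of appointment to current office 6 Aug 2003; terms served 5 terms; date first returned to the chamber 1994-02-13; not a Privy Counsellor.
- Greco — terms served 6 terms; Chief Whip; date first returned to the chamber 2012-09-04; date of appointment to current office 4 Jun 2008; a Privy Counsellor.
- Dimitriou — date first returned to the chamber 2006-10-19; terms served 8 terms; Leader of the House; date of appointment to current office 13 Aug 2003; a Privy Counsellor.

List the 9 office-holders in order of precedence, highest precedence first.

Takahashi, Amari, Ivanova, Osei, Dimitriou, Bianchi, Greco, Ruiz, Baptiste

By parliamentary office: Takahashi, Amari, Ivanova and Osei (Speaker); then Dimitriou (Leader of the House); then Bianchi, Greco, Ruiz and Baptiste (Chief Whip).
Takahashi, Amari, Ivanova and Osei are each not a Privy Counsellor, so the next rule applies.
Among Takahashi, Amari, Ivanova and Osei, by date first returned to the chamber (earlier first): Takahashi (1994-02-13) before Amari, Ivanova and Osei (1998-11-13).
Among Amari, Ivanova and Osei, by terms served (lower first) (reversed rule for this group): Amari (1 term) before Ivanova (4 terms) before Osei (9 terms).
Bianchi, Greco, Ruiz and Baptiste are each a Privy Counsellor, so the next rule applies.
Among Bianchi, Greco, Ruiz and Baptiste, by date first returned to the chamber (earlier first): Bianchi, Greco and Ruiz (2012-09-04) before Baptiste (2013-08-03).
Among Bianchi, Greco and Ruiz, by terms served (higher first): Bianchi (11 terms) before Greco (6 terms) before Ruiz (1 term).
Full order: Takahashi, Amari, Ivanova, Osei, Dimitriou, Bianchi, Greco, Ruiz, Baptiste.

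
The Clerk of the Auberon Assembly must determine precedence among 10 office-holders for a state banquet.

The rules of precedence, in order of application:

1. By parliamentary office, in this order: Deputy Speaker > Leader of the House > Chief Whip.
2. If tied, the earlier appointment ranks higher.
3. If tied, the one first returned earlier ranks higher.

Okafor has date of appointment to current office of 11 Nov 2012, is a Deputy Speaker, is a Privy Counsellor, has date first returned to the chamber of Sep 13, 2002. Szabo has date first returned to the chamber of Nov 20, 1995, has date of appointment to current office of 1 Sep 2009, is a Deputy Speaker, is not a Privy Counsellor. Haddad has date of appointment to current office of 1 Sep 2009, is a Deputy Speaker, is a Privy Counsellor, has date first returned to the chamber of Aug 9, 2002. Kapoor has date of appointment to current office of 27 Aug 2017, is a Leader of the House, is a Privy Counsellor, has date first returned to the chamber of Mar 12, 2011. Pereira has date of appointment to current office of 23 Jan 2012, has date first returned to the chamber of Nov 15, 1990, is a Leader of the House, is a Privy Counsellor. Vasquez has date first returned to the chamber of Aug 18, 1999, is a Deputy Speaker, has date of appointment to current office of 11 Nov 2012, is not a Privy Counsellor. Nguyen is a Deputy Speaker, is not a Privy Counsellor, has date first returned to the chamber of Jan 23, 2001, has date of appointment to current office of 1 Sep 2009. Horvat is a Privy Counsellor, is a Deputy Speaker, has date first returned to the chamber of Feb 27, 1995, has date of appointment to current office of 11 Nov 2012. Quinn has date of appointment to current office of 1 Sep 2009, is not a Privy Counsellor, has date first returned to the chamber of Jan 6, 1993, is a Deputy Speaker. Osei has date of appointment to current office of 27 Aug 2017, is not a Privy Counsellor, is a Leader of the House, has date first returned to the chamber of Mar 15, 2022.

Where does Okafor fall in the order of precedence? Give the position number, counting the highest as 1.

7

By parliamentary office: Quinn, Szabo, Nguyen, Haddad, Horvat, Vasquez and Okafor (Deputy Speaker); then Pereira, Kapoor and Osei (Leader of the House).
Among Quinn, Szabo, Nguyen, Haddad, Horvat, Vasquez and Okafor, by date of appointment to current office (earlier first): Quinn, Szabo, Nguyen and Haddad (1 Sep 2009) before Horvat, Vasquez and Okafor (11 Nov 2012).
Among Quinn, Szabo, Nguyen and Haddad, by date first returned to the chamber (earlier first): Quinn (Jan 6, 1993) before Szabo (Nov 20, 1995) before Nguyen (Jan 23, 2001) before Haddad (Aug 9, 2002).
Among Horvat, Vasquez and Okafor, by date first returned to the chamber (earlier first): Horvat (Feb 27, 1995) before Vasquez (Aug 18, 1999) before Okafor (Sep 13, 2002).
Among Pereira, Kapoor and Osei, by date of appointment to current office (earlier first): Pereira (23 Jan 2012) before Kapoor and Osei (27 Aug 2017).
Among Kapoor and Osei, by date first returned to the chamber (earlier first): Kapoor (Mar 12, 2011) before Osei (Mar 15, 2022).
Order: Quinn, Szabo, Nguyen, Haddad, Horvat, Vasquez, Okafor, Pereira, Kapoor, Osei. So position 7.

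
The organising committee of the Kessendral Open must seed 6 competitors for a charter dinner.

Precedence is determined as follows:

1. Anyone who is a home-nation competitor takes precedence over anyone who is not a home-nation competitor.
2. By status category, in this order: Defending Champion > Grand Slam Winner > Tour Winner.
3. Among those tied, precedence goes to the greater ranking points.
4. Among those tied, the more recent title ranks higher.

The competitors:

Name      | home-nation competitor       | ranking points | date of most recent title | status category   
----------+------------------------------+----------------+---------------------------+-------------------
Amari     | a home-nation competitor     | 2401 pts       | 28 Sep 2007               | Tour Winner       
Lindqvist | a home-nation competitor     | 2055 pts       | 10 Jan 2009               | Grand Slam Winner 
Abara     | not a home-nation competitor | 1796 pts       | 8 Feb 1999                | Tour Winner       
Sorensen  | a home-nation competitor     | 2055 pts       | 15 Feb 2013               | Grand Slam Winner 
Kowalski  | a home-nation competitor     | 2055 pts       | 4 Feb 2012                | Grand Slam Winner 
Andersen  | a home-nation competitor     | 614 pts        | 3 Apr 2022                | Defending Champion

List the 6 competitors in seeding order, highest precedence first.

By the first rule: Andersen, Sorensen, Kowalski, Lindqvist and Amari (each a home-nation competitor); then Abara (not a home-nation competitor).
Among Andersen, Sorensen, Kowalski, Lindqvist and Amari, by status category: Andersen (Defending Champion) before Sorensen, Kowalski and Lindqvist (Grand Slam Winner) before Amari (Tour Winner).
Sorensen, Kowalski and Lindqvist all have ranking points 2055 pts, so the next rule applies.
Among Sorensen, Kowalski and Lindqvist, by date of most recent title (later first): Sorensen (15 Feb 2013) before Kowalski (4 Feb 2012) before Lindqvist (10 Jan 2009).
Full order: Andersen, Sorensen, Kowalski, Lindqvist, Amari, Abara.

Andersen, Sorensen, Kowalski, Lindqvist, Amari, Abara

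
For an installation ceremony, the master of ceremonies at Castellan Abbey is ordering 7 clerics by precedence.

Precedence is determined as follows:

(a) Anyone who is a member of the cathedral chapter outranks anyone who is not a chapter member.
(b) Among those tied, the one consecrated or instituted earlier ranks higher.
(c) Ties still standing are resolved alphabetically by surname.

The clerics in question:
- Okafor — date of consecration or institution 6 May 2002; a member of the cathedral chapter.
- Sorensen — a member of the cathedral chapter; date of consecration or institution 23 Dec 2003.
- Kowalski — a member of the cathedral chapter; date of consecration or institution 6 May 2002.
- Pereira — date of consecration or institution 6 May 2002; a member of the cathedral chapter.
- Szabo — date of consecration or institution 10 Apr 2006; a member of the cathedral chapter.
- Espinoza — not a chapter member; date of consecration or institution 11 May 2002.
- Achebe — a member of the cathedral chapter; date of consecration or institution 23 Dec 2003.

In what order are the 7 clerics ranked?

By the first rule: Kowalski, Okafor, Pereira, Achebe, Sorensen and Szabo (each a member of the cathedral chapter); then Espinoza (not a chapter member).
Among Kowalski, Okafor, Pereira, Achebe, Sorensen and Szabo, by date of consecration or institution (earlier first): Kowalski, Okafor and Pereira (6 May 2002) before Achebe and Sorensen (23 Dec 2003) before Szabo (10 Apr 2006).
Among Kowalski, Okafor and Pereira, alphabetically by surname: Kowalski before Okafor before Pereira.
Among Achebe and Sorensen, alphabetically by surname: Achebe before Sorensen.
Full order: Kowalski, Okafor, Pereira, Achebe, Sorensen, Szabo, Espinoza.

Kowalski, Okafor, Pereira, Achebe, Sorensen, Szabo, Espinoza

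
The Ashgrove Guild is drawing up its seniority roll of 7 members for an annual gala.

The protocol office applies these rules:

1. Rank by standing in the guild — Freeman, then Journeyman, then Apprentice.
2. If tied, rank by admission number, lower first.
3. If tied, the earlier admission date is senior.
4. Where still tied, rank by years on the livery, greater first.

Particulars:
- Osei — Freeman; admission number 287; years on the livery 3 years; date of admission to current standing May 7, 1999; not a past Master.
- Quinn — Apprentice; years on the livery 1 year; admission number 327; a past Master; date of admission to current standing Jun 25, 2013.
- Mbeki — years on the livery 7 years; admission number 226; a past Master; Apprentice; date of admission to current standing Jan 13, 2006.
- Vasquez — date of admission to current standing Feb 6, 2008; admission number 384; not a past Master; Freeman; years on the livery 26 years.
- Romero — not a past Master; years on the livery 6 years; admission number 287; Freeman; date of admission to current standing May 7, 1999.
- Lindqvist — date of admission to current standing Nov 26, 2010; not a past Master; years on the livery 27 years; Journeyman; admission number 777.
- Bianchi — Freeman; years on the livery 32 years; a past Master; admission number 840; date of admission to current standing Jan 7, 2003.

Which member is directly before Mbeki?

Lindqvist

By standing in the guild: Romero, Osei, Vasquez and Bianchi (Freeman); then Lindqvist (Journeyman); then Mbeki and Quinn (Apprentice).
Among Romero, Osei, Vasquez and Bianchi, by admission number (lower first): Romero and Osei (287) before Vasquez (384) before Bianchi (840).
Romero and Osei both have date of admission to current standing May 7, 1999, so the next rule applies.
Among Romero and Osei, by years on the livery (higher first): Romero (6 years) before Osei (3 years).
Among Mbeki and Quinn, by admission number (lower first): Mbeki (226) before Quinn (327).
Order: Romero, Osei, Vasquez, Bianchi, Lindqvist, Mbeki, Quinn.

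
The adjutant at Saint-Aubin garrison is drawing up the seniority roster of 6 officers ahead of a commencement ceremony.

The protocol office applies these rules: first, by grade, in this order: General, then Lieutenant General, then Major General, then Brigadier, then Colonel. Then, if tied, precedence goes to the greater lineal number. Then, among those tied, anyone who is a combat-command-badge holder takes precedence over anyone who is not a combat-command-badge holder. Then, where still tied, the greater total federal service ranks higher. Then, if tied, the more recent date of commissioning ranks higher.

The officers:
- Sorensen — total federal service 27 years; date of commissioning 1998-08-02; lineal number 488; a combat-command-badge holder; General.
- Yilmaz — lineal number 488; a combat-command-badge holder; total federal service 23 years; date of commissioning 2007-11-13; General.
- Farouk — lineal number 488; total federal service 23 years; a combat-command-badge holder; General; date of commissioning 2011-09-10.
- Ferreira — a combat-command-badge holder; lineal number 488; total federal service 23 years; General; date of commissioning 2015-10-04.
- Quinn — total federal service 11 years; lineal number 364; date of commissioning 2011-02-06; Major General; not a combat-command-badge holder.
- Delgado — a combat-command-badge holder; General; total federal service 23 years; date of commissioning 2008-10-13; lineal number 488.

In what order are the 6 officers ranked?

Sorensen, Ferreira, Farouk, Delgado, Yilmaz, Quinn

By grade: Sorensen, Ferreira, Farouk, Delgado and Yilmaz (General); then Quinn (Major General).
Sorensen, Ferreira, Farouk, Delgado and Yilmaz all have lineal number 488, so the next rule applies.
Sorensen, Ferreira, Farouk, Delgado and Yilmaz are each a combat-command-badge holder, so the next rule applies.
Among Sorensen, Ferreira, Farouk, Delgado and Yilmaz, by total federal service (higher first): Sorensen (27 years) before Ferreira, Farouk, Delgado and Yilmaz (23 years).
Among Ferreira, Farouk, Delgado and Yilmaz, by date of commissioning (later first): Ferreira (2015-10-04) before Farouk (2011-09-10) before Delgado (2008-10-13) before Yilmaz (2007-11-13).
Full order: Sorensen, Ferreira, Farouk, Delgado, Yilmaz, Quinn.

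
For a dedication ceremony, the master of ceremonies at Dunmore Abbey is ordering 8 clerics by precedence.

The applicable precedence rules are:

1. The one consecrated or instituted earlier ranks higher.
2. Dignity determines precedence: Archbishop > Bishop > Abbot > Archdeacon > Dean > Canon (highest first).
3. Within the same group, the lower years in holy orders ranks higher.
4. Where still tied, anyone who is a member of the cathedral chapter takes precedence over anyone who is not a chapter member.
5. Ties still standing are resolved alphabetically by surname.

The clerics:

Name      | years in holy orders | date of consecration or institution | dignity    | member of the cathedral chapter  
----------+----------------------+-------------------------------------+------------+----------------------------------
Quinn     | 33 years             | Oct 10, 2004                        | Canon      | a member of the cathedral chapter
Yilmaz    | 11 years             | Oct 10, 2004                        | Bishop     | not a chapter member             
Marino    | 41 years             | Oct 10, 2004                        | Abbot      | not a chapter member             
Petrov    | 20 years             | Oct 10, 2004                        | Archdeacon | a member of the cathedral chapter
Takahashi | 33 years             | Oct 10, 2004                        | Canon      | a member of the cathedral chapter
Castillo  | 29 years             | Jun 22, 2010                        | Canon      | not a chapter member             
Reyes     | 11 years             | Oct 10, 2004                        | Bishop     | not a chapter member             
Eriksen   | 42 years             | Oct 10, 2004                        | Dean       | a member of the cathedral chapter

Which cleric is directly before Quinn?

By date of consecration or institution (earlier first): Reyes, Yilmaz, Marino, Petrov, Eriksen, Quinn and Takahashi (each Oct 10, 2004); then Castillo (Jun 22, 2010).
Among Reyes, Yilmaz, Marino, Petrov, Eriksen, Quinn and Takahashi, by dignity: Reyes and Yilmaz (Bishop) before Marino (Abbot) before Petrov (Archdeacon) before Eriksen (Dean) before Quinn and Takahashi (Canon).
Reyes and Yilmaz both have years in holy orders 11 years, so the next rule applies.
Reyes and Yilmaz are each not a chapter member, so the next rule applies.
Among Reyes and Yilmaz, alphabetically by surname: Reyes before Yilmaz.
Quinn and Takahashi both have years in holy orders 33 years, so the next rule applies.
Quinn and Takahashi are each a member of the cathedral chapter, so the next rule applies.
Among Quinn and Takahashi, alphabetically by surname: Quinn before Takahashi.
Order: Reyes, Yilmaz, Marino, Petrov, Eriksen, Quinn, Takahashi, Castillo.

Eriksen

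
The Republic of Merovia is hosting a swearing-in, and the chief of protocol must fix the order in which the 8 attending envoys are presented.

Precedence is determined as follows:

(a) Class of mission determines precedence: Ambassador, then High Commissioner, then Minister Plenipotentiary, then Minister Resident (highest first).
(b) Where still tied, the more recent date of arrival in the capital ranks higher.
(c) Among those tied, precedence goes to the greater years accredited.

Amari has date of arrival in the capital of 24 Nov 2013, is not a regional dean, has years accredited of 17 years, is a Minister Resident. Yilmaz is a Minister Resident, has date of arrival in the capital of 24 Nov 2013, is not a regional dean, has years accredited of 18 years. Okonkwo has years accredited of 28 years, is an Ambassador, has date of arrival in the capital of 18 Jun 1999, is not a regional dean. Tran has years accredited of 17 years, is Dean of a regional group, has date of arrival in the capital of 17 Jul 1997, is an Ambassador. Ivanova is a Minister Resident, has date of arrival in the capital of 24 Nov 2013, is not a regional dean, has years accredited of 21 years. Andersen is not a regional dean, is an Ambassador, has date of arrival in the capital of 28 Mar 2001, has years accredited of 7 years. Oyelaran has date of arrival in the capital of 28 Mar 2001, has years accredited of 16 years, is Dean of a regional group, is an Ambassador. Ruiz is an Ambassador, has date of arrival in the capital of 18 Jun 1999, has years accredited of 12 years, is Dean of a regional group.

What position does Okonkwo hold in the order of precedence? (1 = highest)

By class of mission: Oyelaran, Andersen, Okonkwo, Ruiz and Tran (Ambassador); then Ivanova, Yilmaz and Amari (Minister Resident).
Among Oyelaran, Andersen, Okonkwo, Ruiz and Tran, by date of arrival in the capital (later first): Oyelaran and Andersen (28 Mar 2001) before Okonkwo and Ruiz (18 Jun 1999) before Tran (17 Jul 1997).
Among Oyelaran and Andersen, by years accredited (higher first): Oyelaran (16 years) before Andersen (7 years).
Among Okonkwo and Ruiz, by years accredited (higher first): Okonkwo (28 years) before Ruiz (12 years).
Ivanova, Yilmaz and Amari all have date of arrival in the capital 24 Nov 2013, so the next rule applies.
Among Ivanova, Yilmaz and Amari, by years accredited (higher first): Ivanova (21 years) before Yilmaz (18 years) before Amari (17 years).
Order: Oyelaran, Andersen, Okonkwo, Ruiz, Tran, Ivanova, Yilmaz, Amari. So position 3.

3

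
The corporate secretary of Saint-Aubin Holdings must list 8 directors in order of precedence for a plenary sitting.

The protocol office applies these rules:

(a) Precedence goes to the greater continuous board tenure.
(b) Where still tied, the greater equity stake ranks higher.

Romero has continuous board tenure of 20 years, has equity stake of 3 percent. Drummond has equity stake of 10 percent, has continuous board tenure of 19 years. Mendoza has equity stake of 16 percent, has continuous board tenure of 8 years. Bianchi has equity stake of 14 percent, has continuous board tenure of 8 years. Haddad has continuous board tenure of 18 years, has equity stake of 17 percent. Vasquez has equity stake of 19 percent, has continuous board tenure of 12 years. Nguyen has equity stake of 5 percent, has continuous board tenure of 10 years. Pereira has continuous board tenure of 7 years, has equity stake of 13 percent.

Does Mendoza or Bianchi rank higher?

By continuous board tenure (higher first): Romero (20 years); then Drummond (19 years); then Haddad (18 years); then Vasquez (12 years); then Nguyen (10 years); then Mendoza and Bianchi (both 8 years); then Pereira (7 years).
Among Mendoza and Bianchi, by equity stake (higher first): Mendoza (16 percent) before Bianchi (14 percent).
So Mendoza takes precedence.

Mendoza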